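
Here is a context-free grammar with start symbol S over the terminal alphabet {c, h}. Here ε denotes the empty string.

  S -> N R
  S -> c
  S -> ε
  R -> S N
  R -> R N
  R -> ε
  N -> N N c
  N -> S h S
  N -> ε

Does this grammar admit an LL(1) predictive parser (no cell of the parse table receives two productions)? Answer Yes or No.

FIRST(S) = {ε, c, h}
FIRST(R) = {ε, c, h}
FIRST(N) = {ε, c, h}
FOLLOW(S) = {$, c, h}
FOLLOW(R) = {$, c, h}
FOLLOW(N) = {$, c, h}
Cell M[N, c] receives both N -> N N c and N -> S h S and N -> ε — the grammar is not LL(1).

No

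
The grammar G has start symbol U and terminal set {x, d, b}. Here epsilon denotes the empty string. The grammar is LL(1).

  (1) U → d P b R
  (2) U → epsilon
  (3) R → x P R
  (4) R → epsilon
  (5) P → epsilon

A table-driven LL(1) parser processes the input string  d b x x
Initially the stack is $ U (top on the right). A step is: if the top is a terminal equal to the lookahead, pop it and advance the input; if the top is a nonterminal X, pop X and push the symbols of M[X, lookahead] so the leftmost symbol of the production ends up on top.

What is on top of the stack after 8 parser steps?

     Stack      Input      Action
  1  $ U        d b x x $  expand U → d P b R
  2  $ R b P d  d b x x $  match d
  3  $ R b P    b x x $    expand P → epsilon
  4  $ R b      b x x $    match b
  5  $ R        x x $      expand R → x P R
  6  $ R P x    x x $      match x
  7  $ R P      x $        expand P → epsilon
  8  $ R        x $        expand R → x P R
Stack after step 8: $ R P x (top = x).

x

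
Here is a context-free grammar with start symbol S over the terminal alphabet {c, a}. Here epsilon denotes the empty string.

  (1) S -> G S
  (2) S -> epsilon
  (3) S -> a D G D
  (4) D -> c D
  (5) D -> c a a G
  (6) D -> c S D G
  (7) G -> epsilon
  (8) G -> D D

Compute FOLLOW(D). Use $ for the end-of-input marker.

FIRST(D): from D->c D we get {c}; from D->c a a G we get {c}; from D->c S D G we get {c}. So FIRST(D) = {c}.
FIRST(G): from G->epsilon we get {epsilon}; from G->D D we get {c}. So FIRST(G) = {epsilon, c}.
FIRST(S): from S->G S we get {epsilon, a, c}; from S->epsilon we get {epsilon}; from S->a D G D we get {a}. So FIRST(S) = {epsilon, a, c}.
FOLLOW(S) includes $ since S is the start symbol.
FOLLOW(S): in S->G S, the suffix after S is empty (adds nothing new); in D->c S D G, S is followed by D G with FIRST {c}. Thus FOLLOW(S) = {$, c}.
FOLLOW(D): in S->a D G D (occurrence 1), D is followed by G D with FIRST {c}; in S->a D G D (occurrence 2), the suffix after D is empty, so FOLLOW(D) ⊇ FOLLOW(S) = {$, c}; in D->c D, the suffix after D is empty (adds nothing new); in D->c S D G, D is followed by G with FIRST {epsilon, c}; in D->c S D G, the suffix after D is nullable (adds nothing new); in G->D D (occurrence 1), D is followed by D with FIRST {c}; in G->D D (occurrence 2), the suffix after D is empty, so FOLLOW(D) ⊇ FOLLOW(G) = {$, a, c}. Thus FOLLOW(D) = {$, a, c}.
FOLLOW(G): in S->G S, G is followed by S with FIRST {epsilon, a, c}; in S->G S, the suffix after G is nullable, so FOLLOW(G) ⊇ FOLLOW(S) = {$, c}; in S->a D G D, G is followed by D with FIRST {c}; in D->c a a G, the suffix after G is empty, so FOLLOW(G) ⊇ FOLLOW(D) = {$, a, c}; in D->c S D G, the suffix after G is empty, so FOLLOW(G) ⊇ FOLLOW(D) = {$, a, c}. Thus FOLLOW(G) = {$, a, c}.

{$, a, c}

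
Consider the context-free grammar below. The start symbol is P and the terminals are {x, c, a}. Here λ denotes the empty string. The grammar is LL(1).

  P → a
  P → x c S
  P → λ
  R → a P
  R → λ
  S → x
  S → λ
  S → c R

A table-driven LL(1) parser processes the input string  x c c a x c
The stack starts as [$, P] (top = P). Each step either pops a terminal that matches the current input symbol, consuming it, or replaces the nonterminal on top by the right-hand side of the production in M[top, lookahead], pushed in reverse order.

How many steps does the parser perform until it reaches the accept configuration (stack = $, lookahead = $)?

11

step 1: stack=$ P  input=x c c a x c $  — expand P → x c S
step 2: stack=$ S c x  input=x c c a x c $  — match x
step 3: stack=$ S c  input=c c a x c $  — match c
step 4: stack=$ S  input=c a x c $  — expand S → c R
step 5: stack=$ R c  input=c a x c $  — match c
step 6: stack=$ R  input=a x c $  — expand R → a P
step 7: stack=$ P a  input=a x c $  — match a
step 8: stack=$ P  input=x c $  — expand P → x c S
step 9: stack=$ S c x  input=x c $  — match x
step 10: stack=$ S c  input=c $  — match c
step 11: stack=$ S  input=$  — expand S → λ
Accept reached after 11 steps.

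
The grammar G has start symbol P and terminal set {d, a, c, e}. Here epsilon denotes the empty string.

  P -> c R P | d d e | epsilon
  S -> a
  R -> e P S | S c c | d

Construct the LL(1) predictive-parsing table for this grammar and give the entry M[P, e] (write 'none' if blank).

none

FIRST(P): from P->c R P we get {c}; from P->d d e we get {d}; from P->epsilon we get {epsilon}. So FIRST(P) = {epsilon, c, d}.
FIRST(S): from S->a we get {a}. So FIRST(S) = {a}.
FIRST(R): from R->e P S we get {e}; from R->S c c we get {a}; from R->d we get {d}. So FIRST(R) = {a, d, e}.
FOLLOW(P) includes $ since P is the start symbol.
FOLLOW(P): in P->c R P, the suffix after P is empty (adds nothing new); in R->e P S, P is followed by S with FIRST {a}. Thus FOLLOW(P) = {$, a}.
For P -> c R P: FIRST(c R P) = {c}, so it goes in M[P, t] for t ∈ {c}.
For P -> d d e: FIRST(d d e) = {d}, so it goes in M[P, t] for t ∈ {d}.
For P -> epsilon: FIRST(epsilon) = {epsilon}, so it goes in M[P, t] for t ∈ {}; since epsilon ∈ FIRST, also for every t ∈ FOLLOW(P) = {$, a}.
None of these place a production in M[P, e].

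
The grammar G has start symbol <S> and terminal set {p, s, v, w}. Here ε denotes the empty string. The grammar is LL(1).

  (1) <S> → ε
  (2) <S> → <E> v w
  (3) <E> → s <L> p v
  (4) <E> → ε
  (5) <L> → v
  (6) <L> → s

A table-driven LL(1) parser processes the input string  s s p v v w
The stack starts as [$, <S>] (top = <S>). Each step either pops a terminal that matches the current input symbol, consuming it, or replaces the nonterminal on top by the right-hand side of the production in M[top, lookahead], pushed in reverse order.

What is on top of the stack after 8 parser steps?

     Stack            Input          Action
  1  $ <S>            s s p v v w $  expand <S> → <E> v w
  2  $ w v <E>        s s p v v w $  expand <E> → s <L> p v
  3  $ w v v p <L> s  s s p v v w $  match s
  4  $ w v v p <L>    s p v v w $    expand <L> → s
  5  $ w v v p s      s p v v w $    match s
  6  $ w v v p        p v v w $      match p
  7  $ w v v          v v w $        match v
  8  $ w v            v w $          match v
Stack after step 8: $ w (top = w).

w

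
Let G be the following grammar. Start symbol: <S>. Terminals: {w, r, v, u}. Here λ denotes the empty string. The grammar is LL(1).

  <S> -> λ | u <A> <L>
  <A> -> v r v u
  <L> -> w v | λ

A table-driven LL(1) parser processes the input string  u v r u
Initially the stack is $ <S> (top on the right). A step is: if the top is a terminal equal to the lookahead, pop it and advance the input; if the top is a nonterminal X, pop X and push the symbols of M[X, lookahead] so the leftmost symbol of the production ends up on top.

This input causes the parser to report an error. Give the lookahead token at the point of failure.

step 1: stack=$ <S>  input=u v r u $  — expand <S> -> u <A> <L>
step 2: stack=$ <L> <A> u  input=u v r u $  — match u
step 3: stack=$ <L> <A>  input=v r u $  — expand <A> -> v r v u
step 4: stack=$ <L> u v r v  input=v r u $  — match v
step 5: stack=$ <L> u v r  input=r u $  — match r
step 6: stack=$ <L> u v  input=u $  — error: top is terminal v but lookahead is u

u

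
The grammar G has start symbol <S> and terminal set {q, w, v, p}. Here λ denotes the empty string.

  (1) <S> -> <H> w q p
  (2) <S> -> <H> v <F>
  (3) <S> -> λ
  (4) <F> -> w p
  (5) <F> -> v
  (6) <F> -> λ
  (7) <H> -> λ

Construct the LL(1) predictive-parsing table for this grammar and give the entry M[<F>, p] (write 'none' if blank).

none

FIRST(<F>): from <F>->w p we get {w}; from <F>->v we get {v}; from <F>->λ we get {λ}. So FIRST(<F>) = {λ, v, w}.
FIRST(<H>): from <H>->λ we get {λ}. So FIRST(<H>) = {λ}.
FIRST(<S>): from <S>-><H> w q p we get {w}; from <S>-><H> v <F> we get {v}; from <S>->λ we get {λ}. So FIRST(<S>) = {λ, v, w}.
FOLLOW(<S>) includes $ since <S> is the start symbol.
FOLLOW(<S>): <S> appears on no right-hand side. Thus FOLLOW(<S>) = {$}.
FOLLOW(<F>): in <S>-><H> v <F>, the suffix after <F> is empty, so FOLLOW(<F>) ⊇ FOLLOW(<S>) = {$}. Thus FOLLOW(<F>) = {$}.
For <F> -> w p: FIRST(w p) = {w}, so it goes in M[<F>, t] for t ∈ {w}.
For <F> -> v: FIRST(v) = {v}, so it goes in M[<F>, t] for t ∈ {v}.
For <F> -> λ: FIRST(λ) = {λ}, so it goes in M[<F>, t] for t ∈ {}; since λ ∈ FIRST, also for every t ∈ FOLLOW(<F>) = {$}.
None of these place a production in M[<F>, p].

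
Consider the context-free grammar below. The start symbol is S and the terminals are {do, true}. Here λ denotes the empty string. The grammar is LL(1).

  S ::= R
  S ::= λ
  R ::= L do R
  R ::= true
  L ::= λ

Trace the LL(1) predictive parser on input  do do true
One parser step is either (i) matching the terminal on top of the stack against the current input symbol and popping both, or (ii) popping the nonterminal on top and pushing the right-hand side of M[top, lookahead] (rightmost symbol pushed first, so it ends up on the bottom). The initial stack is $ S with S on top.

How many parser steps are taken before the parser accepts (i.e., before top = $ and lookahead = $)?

9

     Stack     Input         Action
  1  $ S       do do true $  expand S ::= R
  2  $ R       do do true $  expand R ::= L do R
  3  $ R do L  do do true $  expand L ::= λ
  4  $ R do    do do true $  match do
  5  $ R       do true $     expand R ::= L do R
  6  $ R do L  do true $     expand L ::= λ
  7  $ R do    do true $     match do
  8  $ R       true $        expand R ::= true
  9  $ true    true $        match true
Accept reached after 9 steps.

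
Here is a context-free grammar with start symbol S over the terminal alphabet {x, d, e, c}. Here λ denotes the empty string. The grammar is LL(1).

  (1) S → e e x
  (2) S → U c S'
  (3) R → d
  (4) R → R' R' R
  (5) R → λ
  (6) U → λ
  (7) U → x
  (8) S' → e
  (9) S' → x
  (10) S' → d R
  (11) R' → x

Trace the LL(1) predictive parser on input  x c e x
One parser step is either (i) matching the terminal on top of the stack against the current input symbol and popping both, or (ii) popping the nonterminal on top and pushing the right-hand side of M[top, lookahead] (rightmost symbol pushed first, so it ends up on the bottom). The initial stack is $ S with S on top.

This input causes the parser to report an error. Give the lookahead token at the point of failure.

x

     Stack     Input      Action
  1  $ S       x c e x $  expand S → U c S'
  2  $ S' c U  x c e x $  expand U → x
  3  $ S' c x  x c e x $  match x
  4  $ S' c    c e x $    match c
  5  $ S'      e x $      expand S' → e
  6  $ e       e x $      match e
  7  $         x $        error: stack empty but input remains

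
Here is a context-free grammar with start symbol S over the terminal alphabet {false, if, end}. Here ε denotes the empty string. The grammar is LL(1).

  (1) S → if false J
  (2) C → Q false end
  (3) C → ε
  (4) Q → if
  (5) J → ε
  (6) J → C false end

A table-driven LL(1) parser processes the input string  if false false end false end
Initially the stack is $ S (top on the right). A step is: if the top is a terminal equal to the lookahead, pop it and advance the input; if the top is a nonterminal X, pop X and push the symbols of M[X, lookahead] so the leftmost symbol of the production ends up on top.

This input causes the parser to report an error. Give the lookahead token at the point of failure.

false

step 1: stack=$ S  input=if false false end false end $  — expand S → if false J
step 2: stack=$ J false if  input=if false false end false end $  — match if
step 3: stack=$ J false  input=false false end false end $  — match false
step 4: stack=$ J  input=false end false end $  — expand J → C false end
step 5: stack=$ end false C  input=false end false end $  — expand C → ε
step 6: stack=$ end false  input=false end false end $  — match false
step 7: stack=$ end  input=end false end $  — match end
step 8: stack=$  input=false end $  — error: stack empty but input remains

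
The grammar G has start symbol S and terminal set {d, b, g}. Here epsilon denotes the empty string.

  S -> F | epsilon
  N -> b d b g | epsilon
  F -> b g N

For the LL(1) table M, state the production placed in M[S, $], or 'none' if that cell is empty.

S -> epsilon

FIRST(N): from N->b d b g we get {b}; from N->epsilon we get {epsilon}. So FIRST(N) = {epsilon, b}.
FIRST(F): from F->b g N we get {b}. So FIRST(F) = {b}.
FIRST(S): from S->F we get {b}; from S->epsilon we get {epsilon}. So FIRST(S) = {epsilon, b}.
FOLLOW(S) includes $ since S is the start symbol.
FOLLOW(S): S appears on no right-hand side. Thus FOLLOW(S) = {$}.
For S -> F: FIRST(F) = {b}, so it goes in M[S, t] for t ∈ {b}.
For S -> epsilon: FIRST(epsilon) = {epsilon}, so it goes in M[S, t] for t ∈ {}; since epsilon ∈ FIRST, also for every t ∈ FOLLOW(S) = {$}.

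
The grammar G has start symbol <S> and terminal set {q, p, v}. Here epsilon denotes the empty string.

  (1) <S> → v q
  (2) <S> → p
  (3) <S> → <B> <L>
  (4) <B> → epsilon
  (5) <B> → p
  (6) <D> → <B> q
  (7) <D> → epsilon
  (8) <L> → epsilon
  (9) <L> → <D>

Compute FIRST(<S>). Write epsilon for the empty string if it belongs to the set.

{epsilon, p, q, v}

FIRST(<B>) = {epsilon, p}
FIRST(<D>) = {epsilon, p, q}  (via <B> q)
FIRST(<L>) = {epsilon, p, q}  (via <D>)
FIRST(<S>) = {epsilon, p, q, v}  (via <B> <L>)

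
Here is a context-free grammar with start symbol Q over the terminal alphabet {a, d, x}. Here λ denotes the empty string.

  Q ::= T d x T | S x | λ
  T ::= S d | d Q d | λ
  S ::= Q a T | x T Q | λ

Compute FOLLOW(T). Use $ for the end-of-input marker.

{$, a, d, x}

FIRST(Q): from Q::=T d x T we get {a, d, x}; from Q::=S x we get {a, d, x}; from Q::=λ we get {λ}. So FIRST(Q) = {λ, a, d, x}.
FIRST(S): from S::=Q a T we get {a, d, x}; from S::=x T Q we get {x}; from S::=λ we get {λ}. So FIRST(S) = {λ, a, d, x}.
FIRST(T): from T::=S d we get {a, d, x}; from T::=d Q d we get {d}; from T::=λ we get {λ}. So FIRST(T) = {λ, a, d, x}.
FOLLOW(Q) includes $ since Q is the start symbol.
FOLLOW(S): in Q::=S x, S is followed by x with FIRST {x}; in T::=S d, S is followed by d with FIRST {d}. Thus FOLLOW(S) = {d, x}.
FOLLOW(Q): in T::=d Q d, Q is followed by d with FIRST {d}; in S::=Q a T, Q is followed by a T with FIRST {a}; in S::=x T Q, the suffix after Q is empty, so FOLLOW(Q) ⊇ FOLLOW(S) = {d, x}. Thus FOLLOW(Q) = {$, a, d, x}.
FOLLOW(T): in Q::=T d x T (occurrence 1), T is followed by d x T with FIRST {d}; in Q::=T d x T (occurrence 2), the suffix after T is empty, so FOLLOW(T) ⊇ FOLLOW(Q) = {$, a, d, x}; in S::=Q a T, the suffix after T is empty, so FOLLOW(T) ⊇ FOLLOW(S) = {d, x}; in S::=x T Q, T is followed by Q with FIRST {λ, a, d, x}; in S::=x T Q, the suffix after T is nullable, so FOLLOW(T) ⊇ FOLLOW(S) = {d, x}. Thus FOLLOW(T) = {$, a, d, x}.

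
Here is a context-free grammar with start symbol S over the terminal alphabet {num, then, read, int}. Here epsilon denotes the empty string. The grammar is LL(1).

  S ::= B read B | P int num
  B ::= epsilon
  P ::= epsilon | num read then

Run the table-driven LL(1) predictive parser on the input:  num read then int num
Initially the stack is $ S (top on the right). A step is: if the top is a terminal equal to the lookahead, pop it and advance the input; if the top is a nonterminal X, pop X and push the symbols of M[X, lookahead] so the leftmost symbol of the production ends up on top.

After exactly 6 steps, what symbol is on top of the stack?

num

     Stack                    Input                    Action
  1  $ S                      num read then int num $  expand S ::= P int num
  2  $ num int P              num read then int num $  expand P ::= num read then
  3  $ num int then read num  num read then int num $  match num
  4  $ num int then read      read then int num $      match read
  5  $ num int then           then int num $           match then
  6  $ num int                int num $                match int
Stack after step 6: $ num (top = num).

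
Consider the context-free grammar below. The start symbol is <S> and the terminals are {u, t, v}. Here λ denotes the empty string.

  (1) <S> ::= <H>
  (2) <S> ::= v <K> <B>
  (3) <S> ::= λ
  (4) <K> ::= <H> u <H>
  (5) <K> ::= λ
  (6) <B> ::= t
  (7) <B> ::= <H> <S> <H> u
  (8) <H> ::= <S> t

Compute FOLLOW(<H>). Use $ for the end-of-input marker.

{$, t, u, v}

FIRST(<S>) = {λ, t, v}  (via <H>)
FIRST(<H>) = {t, v}  (via <S> t)
FIRST(<K>) = {λ, t, v}  (via <H> u <H>)
FIRST(<B>) = {t, v}  (via <H> <S> <H> u)
FOLLOW(<S>) includes $ since <S> is the start symbol.
FOLLOW(<S>): in <B>::=<H> <S> <H> u, <S> is followed by <H> u with FIRST {t, v}; in <H>::=<S> t, <S> is followed by t with FIRST {t}. Thus FOLLOW(<S>) = {$, t, v}.
FOLLOW(<K>): in <S>::=v <K> <B>, <K> is followed by <B> with FIRST {t, v}. Thus FOLLOW(<K>) = {t, v}.
FOLLOW(<B>): in <S>::=v <K> <B>, the suffix after <B> is empty, so FOLLOW(<B>) ⊇ FOLLOW(<S>) = {$, t, v}. Thus FOLLOW(<B>) = {$, t, v}.
FOLLOW(<H>): in <S>::=<H>, the suffix after <H> is empty, so FOLLOW(<H>) ⊇ FOLLOW(<S>) = {$, t, v}; in <K>::=<H> u <H> (occurrence 1), <H> is followed by u <H> with FIRST {u}; in <K>::=<H> u <H> (occurrence 2), the suffix after <H> is empty, so FOLLOW(<H>) ⊇ FOLLOW(<K>) = {t, v}; in <B>::=<H> <S> <H> u (occurrence 1), <H> is followed by <S> <H> u with FIRST {t, v}; in <B>::=<H> <S> <H> u (occurrence 2), <H> is followed by u with FIRST {u}. Thus FOLLOW(<H>) = {$, t, u, v}.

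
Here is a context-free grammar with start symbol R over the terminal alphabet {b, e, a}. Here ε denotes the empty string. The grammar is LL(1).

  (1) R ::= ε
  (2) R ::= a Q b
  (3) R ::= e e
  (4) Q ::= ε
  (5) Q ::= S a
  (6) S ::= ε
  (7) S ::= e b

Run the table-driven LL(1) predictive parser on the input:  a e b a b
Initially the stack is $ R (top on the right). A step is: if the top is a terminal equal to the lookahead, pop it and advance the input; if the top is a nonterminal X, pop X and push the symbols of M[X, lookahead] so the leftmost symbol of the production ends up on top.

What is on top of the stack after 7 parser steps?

     Stack      Input        Action
  1  $ R        a e b a b $  expand R ::= a Q b
  2  $ b Q a    a e b a b $  match a
  3  $ b Q      e b a b $    expand Q ::= S a
  4  $ b a S    e b a b $    expand S ::= e b
  5  $ b a b e  e b a b $    match e
  6  $ b a b    b a b $      match b
  7  $ b a      a b $        match a
Stack after step 7: $ b (top = b).

b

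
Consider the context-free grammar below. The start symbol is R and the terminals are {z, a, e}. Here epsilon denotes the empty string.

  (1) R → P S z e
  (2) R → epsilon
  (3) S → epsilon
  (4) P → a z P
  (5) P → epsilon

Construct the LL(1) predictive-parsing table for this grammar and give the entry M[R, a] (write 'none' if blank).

FIRST(S): from S→epsilon we get {epsilon}. So FIRST(S) = {epsilon}.
FIRST(P): from P→a z P we get {a}; from P→epsilon we get {epsilon}. So FIRST(P) = {epsilon, a}.
FIRST(R): from R→P S z e we get {a, z}; from R→epsilon we get {epsilon}. So FIRST(R) = {epsilon, a, z}.
FOLLOW(R) includes $ since R is the start symbol.
FOLLOW(R): R appears on no right-hand side. Thus FOLLOW(R) = {$}.
For R → P S z e: FIRST(P S z e) = {a, z}, so it goes in M[R, t] for t ∈ {a, z}.
For R → epsilon: FIRST(epsilon) = {epsilon}, so it goes in M[R, t] for t ∈ {}; since epsilon ∈ FIRST, also for every t ∈ FOLLOW(R) = {$}.

R → P S z e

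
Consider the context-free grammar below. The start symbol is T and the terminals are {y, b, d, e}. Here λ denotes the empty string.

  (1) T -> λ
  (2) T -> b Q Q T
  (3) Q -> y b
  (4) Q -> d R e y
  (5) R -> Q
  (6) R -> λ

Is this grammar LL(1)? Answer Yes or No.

Yes

FIRST(T) = {λ, b}
FIRST(Q) = {d, y}
FIRST(R) = {λ, d, y}
FOLLOW(T) = {$}
FOLLOW(Q) = {$, b, d, e, y}
FOLLOW(R) = {e}
Each cell of M receives at most one production.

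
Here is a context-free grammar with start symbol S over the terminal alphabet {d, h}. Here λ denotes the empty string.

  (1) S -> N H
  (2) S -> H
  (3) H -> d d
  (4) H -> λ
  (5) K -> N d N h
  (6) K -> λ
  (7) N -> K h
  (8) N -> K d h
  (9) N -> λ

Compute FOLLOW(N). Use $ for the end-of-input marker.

{$, d, h}

FIRST(H): from H->d d we get {d}; from H->λ we get {λ}. So FIRST(H) = {λ, d}.
FIRST(S): from S->N H we get {λ, d, h}; from S->H we get {λ, d}. So FIRST(S) = {λ, d, h}.
FIRST(K): from K->N d N h we get {d, h}; from K->λ we get {λ}. So FIRST(K) = {λ, d, h}.
FIRST(N): from N->K h we get {d, h}; from N->K d h we get {d, h}; from N->λ we get {λ}. So FIRST(N) = {λ, d, h}.
FOLLOW(S) includes $ since S is the start symbol.
FOLLOW(S): S appears on no right-hand side. Thus FOLLOW(S) = {$}.
FOLLOW(H): in S->N H, the suffix after H is empty, so FOLLOW(H) ⊇ FOLLOW(S) = {$}; in S->H, the suffix after H is empty, so FOLLOW(H) ⊇ FOLLOW(S) = {$}. Thus FOLLOW(H) = {$}.
FOLLOW(K): in N->K h, K is followed by h with FIRST {h}; in N->K d h, K is followed by d h with FIRST {d}. Thus FOLLOW(K) = {d, h}.
FOLLOW(N): in S->N H, N is followed by H with FIRST {λ, d}; in S->N H, the suffix after N is nullable, so FOLLOW(N) ⊇ FOLLOW(S) = {$}; in K->N d N h (occurrence 1), N is followed by d N h with FIRST {d}; in K->N d N h (occurrence 2), N is followed by h with FIRST {h}. Thus FOLLOW(N) = {$, d, h}.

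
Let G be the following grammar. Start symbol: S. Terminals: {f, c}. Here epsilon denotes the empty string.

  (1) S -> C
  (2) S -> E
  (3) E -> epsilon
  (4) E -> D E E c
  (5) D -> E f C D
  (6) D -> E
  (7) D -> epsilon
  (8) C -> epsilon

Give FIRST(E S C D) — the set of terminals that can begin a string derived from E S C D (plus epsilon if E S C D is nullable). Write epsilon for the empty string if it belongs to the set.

{epsilon, c, f}

FIRST(C) = {epsilon}
FIRST(S) = {epsilon, c, f}  (via C, E)
FIRST(E) = {epsilon, c, f}  (via D E E c)
FIRST(D) = {epsilon, c, f}  (via E f C D, E)
FIRST(E S C D): take FIRST of each symbol in turn, carrying on past any symbol whose FIRST contains epsilon; result {epsilon, c, f}.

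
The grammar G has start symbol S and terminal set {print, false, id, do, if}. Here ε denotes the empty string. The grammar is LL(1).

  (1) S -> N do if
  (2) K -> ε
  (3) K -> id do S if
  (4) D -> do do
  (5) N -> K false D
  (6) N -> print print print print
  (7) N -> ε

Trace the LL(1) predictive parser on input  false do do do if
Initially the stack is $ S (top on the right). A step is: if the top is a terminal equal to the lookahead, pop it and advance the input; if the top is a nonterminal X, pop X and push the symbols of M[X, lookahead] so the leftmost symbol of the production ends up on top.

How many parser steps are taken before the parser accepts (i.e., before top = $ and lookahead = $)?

9

     Stack              Input                Action
  1  $ S                false do do do if $  expand S -> N do if
  2  $ if do N          false do do do if $  expand N -> K false D
  3  $ if do D false K  false do do do if $  expand K -> ε
  4  $ if do D false    false do do do if $  match false
  5  $ if do D          do do do if $        expand D -> do do
  6  $ if do do do      do do do if $        match do
  7  $ if do do         do do if $           match do
  8  $ if do            do if $              match do
  9  $ if               if $                 match if
Accept reached after 9 steps.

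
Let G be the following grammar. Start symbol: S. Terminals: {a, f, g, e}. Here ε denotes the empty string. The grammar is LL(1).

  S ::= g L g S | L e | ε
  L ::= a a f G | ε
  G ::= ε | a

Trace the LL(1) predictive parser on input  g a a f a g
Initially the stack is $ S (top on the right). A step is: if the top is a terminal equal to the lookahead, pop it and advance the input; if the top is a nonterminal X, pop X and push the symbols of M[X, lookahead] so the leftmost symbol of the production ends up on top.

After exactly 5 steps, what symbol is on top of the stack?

f

     Stack          Input          Action
  1  $ S            g a a f a g $  expand S ::= g L g S
  2  $ S g L g      g a a f a g $  match g
  3  $ S g L        a a f a g $    expand L ::= a a f G
  4  $ S g G f a a  a a f a g $    match a
  5  $ S g G f a    a f a g $      match a
Stack after step 5: $ S g G f (top = f).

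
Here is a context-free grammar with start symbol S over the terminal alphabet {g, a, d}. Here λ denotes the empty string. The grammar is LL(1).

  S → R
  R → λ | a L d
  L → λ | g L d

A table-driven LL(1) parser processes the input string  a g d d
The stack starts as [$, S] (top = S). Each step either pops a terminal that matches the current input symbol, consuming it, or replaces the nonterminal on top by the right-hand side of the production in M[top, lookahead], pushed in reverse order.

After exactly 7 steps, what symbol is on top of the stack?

step 1: stack=$ S  input=a g d d $  — expand S → R
step 2: stack=$ R  input=a g d d $  — expand R → a L d
step 3: stack=$ d L a  input=a g d d $  — match a
step 4: stack=$ d L  input=g d d $  — expand L → g L d
step 5: stack=$ d d L g  input=g d d $  — match g
step 6: stack=$ d d L  input=d d $  — expand L → λ
step 7: stack=$ d d  input=d d $  — match d
Stack after step 7: $ d (top = d).

d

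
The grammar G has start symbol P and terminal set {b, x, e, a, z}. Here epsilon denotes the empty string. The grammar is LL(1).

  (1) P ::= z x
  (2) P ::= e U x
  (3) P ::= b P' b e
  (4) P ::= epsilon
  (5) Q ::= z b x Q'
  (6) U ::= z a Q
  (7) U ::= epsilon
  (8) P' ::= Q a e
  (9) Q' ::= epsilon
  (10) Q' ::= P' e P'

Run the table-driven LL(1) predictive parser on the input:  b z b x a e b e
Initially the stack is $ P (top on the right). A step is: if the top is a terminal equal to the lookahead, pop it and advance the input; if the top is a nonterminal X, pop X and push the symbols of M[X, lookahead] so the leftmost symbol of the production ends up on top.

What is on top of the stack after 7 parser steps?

     Stack               Input              Action
  1  $ P                 b z b x a e b e $  expand P ::= b P' b e
  2  $ e b P' b          b z b x a e b e $  match b
  3  $ e b P'            z b x a e b e $    expand P' ::= Q a e
  4  $ e b e a Q         z b x a e b e $    expand Q ::= z b x Q'
  5  $ e b e a Q' x b z  z b x a e b e $    match z
  6  $ e b e a Q' x b    b x a e b e $      match b
  7  $ e b e a Q' x      x a e b e $        match x
Stack after step 7: $ e b e a Q' (top = Q').

Q'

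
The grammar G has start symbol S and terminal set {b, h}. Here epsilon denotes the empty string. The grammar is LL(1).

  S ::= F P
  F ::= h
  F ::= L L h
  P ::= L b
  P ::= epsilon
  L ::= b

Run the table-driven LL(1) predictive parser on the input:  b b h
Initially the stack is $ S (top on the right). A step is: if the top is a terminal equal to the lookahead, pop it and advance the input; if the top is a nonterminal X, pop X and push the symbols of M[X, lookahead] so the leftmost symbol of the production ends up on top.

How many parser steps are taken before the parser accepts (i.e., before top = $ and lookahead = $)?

8

step 1: stack=$ S  input=b b h $  — expand S ::= F P
step 2: stack=$ P F  input=b b h $  — expand F ::= L L h
step 3: stack=$ P h L L  input=b b h $  — expand L ::= b
step 4: stack=$ P h L b  input=b b h $  — match b
step 5: stack=$ P h L  input=b h $  — expand L ::= b
step 6: stack=$ P h b  input=b h $  — match b
step 7: stack=$ P h  input=h $  — match h
step 8: stack=$ P  input=$  — expand P ::= epsilon
Accept reached after 8 steps.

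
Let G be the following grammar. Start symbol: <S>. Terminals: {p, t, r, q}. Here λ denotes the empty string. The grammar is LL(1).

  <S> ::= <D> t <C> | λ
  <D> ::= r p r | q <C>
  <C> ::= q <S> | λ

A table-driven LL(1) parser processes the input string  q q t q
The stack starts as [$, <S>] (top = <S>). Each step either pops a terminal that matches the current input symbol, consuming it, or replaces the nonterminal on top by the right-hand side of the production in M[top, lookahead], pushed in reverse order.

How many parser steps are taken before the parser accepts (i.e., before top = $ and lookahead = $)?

step 1: stack=$ <S>  input=q q t q $  — expand <S> ::= <D> t <C>
step 2: stack=$ <C> t <D>  input=q q t q $  — expand <D> ::= q <C>
step 3: stack=$ <C> t <C> q  input=q q t q $  — match q
step 4: stack=$ <C> t <C>  input=q t q $  — expand <C> ::= q <S>
step 5: stack=$ <C> t <S> q  input=q t q $  — match q
step 6: stack=$ <C> t <S>  input=t q $  — expand <S> ::= λ
step 7: stack=$ <C> t  input=t q $  — match t
step 8: stack=$ <C>  input=q $  — expand <C> ::= q <S>
step 9: stack=$ <S> q  input=q $  — match q
step 10: stack=$ <S>  input=$  — expand <S> ::= λ
Accept reached after 10 steps.

10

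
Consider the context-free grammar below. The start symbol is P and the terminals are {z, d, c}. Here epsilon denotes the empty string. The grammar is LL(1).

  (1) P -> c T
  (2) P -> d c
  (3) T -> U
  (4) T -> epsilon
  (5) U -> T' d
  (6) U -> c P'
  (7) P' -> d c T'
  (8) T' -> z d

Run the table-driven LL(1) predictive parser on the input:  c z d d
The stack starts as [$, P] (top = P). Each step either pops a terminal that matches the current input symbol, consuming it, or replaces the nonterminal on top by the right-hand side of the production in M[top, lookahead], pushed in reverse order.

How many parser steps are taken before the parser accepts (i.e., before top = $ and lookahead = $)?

8

step 1: stack=$ P  input=c z d d $  — expand P -> c T
step 2: stack=$ T c  input=c z d d $  — match c
step 3: stack=$ T  input=z d d $  — expand T -> U
step 4: stack=$ U  input=z d d $  — expand U -> T' d
step 5: stack=$ d T'  input=z d d $  — expand T' -> z d
step 6: stack=$ d d z  input=z d d $  — match z
step 7: stack=$ d d  input=d d $  — match d
step 8: stack=$ d  input=d $  — match d
Accept reached after 8 steps.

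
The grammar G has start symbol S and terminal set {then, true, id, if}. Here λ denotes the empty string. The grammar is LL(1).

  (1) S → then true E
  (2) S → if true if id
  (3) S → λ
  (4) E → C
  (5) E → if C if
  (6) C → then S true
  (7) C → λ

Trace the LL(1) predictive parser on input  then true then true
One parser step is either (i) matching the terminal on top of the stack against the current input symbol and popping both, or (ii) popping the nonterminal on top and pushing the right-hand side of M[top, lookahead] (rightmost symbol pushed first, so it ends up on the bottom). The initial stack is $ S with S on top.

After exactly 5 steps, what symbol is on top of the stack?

step 1: stack=$ S  input=then true then true $  — expand S → then true E
step 2: stack=$ E true then  input=then true then true $  — match then
step 3: stack=$ E true  input=true then true $  — match true
step 4: stack=$ E  input=then true $  — expand E → C
step 5: stack=$ C  input=then true $  — expand C → then S true
Stack after step 5: $ true S then (top = then).

then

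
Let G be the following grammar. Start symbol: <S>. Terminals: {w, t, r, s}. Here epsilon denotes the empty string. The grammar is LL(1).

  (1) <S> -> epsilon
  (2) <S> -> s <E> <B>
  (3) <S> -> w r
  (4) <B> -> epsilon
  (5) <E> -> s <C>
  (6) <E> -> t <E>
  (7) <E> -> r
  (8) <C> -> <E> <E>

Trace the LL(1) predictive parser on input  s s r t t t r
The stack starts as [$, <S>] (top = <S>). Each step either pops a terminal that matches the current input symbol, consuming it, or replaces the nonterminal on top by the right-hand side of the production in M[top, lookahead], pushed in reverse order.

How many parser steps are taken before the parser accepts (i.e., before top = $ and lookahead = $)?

16

step 1: stack=$ <S>  input=s s r t t t r $  — expand <S> -> s <E> <B>
step 2: stack=$ <B> <E> s  input=s s r t t t r $  — match s
step 3: stack=$ <B> <E>  input=s r t t t r $  — expand <E> -> s <C>
step 4: stack=$ <B> <C> s  input=s r t t t r $  — match s
step 5: stack=$ <B> <C>  input=r t t t r $  — expand <C> -> <E> <E>
step 6: stack=$ <B> <E> <E>  input=r t t t r $  — expand <E> -> r
step 7: stack=$ <B> <E> r  input=r t t t r $  — match r
step 8: stack=$ <B> <E>  input=t t t r $  — expand <E> -> t <E>
step 9: stack=$ <B> <E> t  input=t t t r $  — match t
step 10: stack=$ <B> <E>  input=t t r $  — expand <E> -> t <E>
step 11: stack=$ <B> <E> t  input=t t r $  — match t
step 12: stack=$ <B> <E>  input=t r $  — expand <E> -> t <E>
step 13: stack=$ <B> <E> t  input=t r $  — match t
step 14: stack=$ <B> <E>  input=r $  — expand <E> -> r
step 15: stack=$ <B> r  input=r $  — match r
step 16: stack=$ <B>  input=$  — expand <B> -> epsilon
Accept reached after 16 steps.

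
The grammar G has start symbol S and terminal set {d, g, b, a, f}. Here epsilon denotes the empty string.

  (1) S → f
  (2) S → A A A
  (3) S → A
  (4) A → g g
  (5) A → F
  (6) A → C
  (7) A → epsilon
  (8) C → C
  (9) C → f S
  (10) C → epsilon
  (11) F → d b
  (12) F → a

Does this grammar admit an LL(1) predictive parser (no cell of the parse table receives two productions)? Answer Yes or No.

No

FIRST(S) = {epsilon, a, d, f, g}
FIRST(A) = {epsilon, a, d, f, g}
FIRST(C) = {epsilon, f}
FIRST(F) = {a, d}
FOLLOW(S) = {$, a, d, f, g}
FOLLOW(A) = {$, a, d, f, g}
FOLLOW(C) = {$, a, d, f, g}
FOLLOW(F) = {$, a, d, f, g}
Cell M[A, $] receives both A → C and A → epsilon — the grammar is not LL(1).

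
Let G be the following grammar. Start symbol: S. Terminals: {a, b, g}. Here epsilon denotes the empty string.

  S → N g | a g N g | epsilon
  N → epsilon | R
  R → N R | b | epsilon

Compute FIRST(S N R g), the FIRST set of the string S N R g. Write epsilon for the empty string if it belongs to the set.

FIRST(S) = {epsilon, a, b, g}  (via N g)
FIRST(N) = {epsilon, b}  (via R)
FIRST(R) = {epsilon, b}  (via N R)
FIRST(S N R g): take FIRST of each symbol in turn, carrying on past any symbol whose FIRST contains epsilon; result {a, b, g}.

{a, b, g}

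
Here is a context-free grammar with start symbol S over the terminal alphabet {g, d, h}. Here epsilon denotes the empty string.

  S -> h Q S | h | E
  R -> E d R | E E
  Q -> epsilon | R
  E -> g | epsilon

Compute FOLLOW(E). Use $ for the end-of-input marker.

FIRST(E) = {epsilon, g}
FIRST(S) = {epsilon, g, h}  (via E)
FIRST(R) = {epsilon, d, g}  (via E d R, E E)
FIRST(Q) = {epsilon, d, g}  (via R)
FOLLOW(S) includes $ since S is the start symbol.
FOLLOW(S): in S->h Q S, the suffix after S is empty (adds nothing new). Thus FOLLOW(S) = {$}.
FOLLOW(Q): in S->h Q S, Q is followed by S with FIRST {epsilon, g, h}; in S->h Q S, the suffix after Q is nullable, so FOLLOW(Q) ⊇ FOLLOW(S) = {$}. Thus FOLLOW(Q) = {$, g, h}.
FOLLOW(R): in R->E d R, the suffix after R is empty (adds nothing new); in Q->R, the suffix after R is empty, so FOLLOW(R) ⊇ FOLLOW(Q) = {$, g, h}. Thus FOLLOW(R) = {$, g, h}.
FOLLOW(E): in S->E, the suffix after E is empty, so FOLLOW(E) ⊇ FOLLOW(S) = {$}; in R->E d R, E is followed by d R with FIRST {d}; in R->E E (occurrence 1), E is followed by E with FIRST {epsilon, g}; in R->E E (occurrence 1), the suffix after E is nullable, so FOLLOW(E) ⊇ FOLLOW(R) = {$, g, h}; in R->E E (occurrence 2), the suffix after E is empty, so FOLLOW(E) ⊇ FOLLOW(R) = {$, g, h}. Thus FOLLOW(E) = {$, d, g, h}.

{$, d, g, h}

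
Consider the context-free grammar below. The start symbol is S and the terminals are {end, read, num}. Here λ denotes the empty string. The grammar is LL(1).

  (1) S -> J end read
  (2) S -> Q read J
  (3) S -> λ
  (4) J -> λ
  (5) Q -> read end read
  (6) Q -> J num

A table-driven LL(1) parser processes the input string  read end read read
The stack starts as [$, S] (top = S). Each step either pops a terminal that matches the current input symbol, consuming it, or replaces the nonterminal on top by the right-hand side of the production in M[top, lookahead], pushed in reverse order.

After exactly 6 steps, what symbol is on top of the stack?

J

step 1: stack=$ S  input=read end read read $  — expand S -> Q read J
step 2: stack=$ J read Q  input=read end read read $  — expand Q -> read end read
step 3: stack=$ J read read end read  input=read end read read $  — match read
step 4: stack=$ J read read end  input=end read read $  — match end
step 5: stack=$ J read read  input=read read $  — match read
step 6: stack=$ J read  input=read $  — match read
Stack after step 6: $ J (top = J).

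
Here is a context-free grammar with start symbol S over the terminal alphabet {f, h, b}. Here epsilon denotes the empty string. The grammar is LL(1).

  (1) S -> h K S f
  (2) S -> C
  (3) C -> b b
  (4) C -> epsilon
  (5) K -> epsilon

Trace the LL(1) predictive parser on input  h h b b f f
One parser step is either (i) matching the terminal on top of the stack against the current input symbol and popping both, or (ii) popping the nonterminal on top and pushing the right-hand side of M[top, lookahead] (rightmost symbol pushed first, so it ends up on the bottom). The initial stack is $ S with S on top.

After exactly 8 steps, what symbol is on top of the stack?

b

     Stack        Input          Action
  1  $ S          h h b b f f $  expand S -> h K S f
  2  $ f S K h    h h b b f f $  match h
  3  $ f S K      h b b f f $    expand K -> epsilon
  4  $ f S        h b b f f $    expand S -> h K S f
  5  $ f f S K h  h b b f f $    match h
  6  $ f f S K    b b f f $      expand K -> epsilon
  7  $ f f S      b b f f $      expand S -> C
  8  $ f f C      b b f f $      expand C -> b b
Stack after step 8: $ f f b b (top = b).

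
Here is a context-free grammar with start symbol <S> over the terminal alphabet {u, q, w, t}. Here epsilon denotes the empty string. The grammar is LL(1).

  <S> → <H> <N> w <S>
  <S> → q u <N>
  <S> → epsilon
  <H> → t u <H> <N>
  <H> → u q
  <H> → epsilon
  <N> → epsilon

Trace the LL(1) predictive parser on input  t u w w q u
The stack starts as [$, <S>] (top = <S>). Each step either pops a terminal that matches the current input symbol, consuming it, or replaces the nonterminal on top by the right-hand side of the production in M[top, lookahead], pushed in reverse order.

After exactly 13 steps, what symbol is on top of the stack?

step 1: stack=$ <S>  input=t u w w q u $  — expand <S> → <H> <N> w <S>
step 2: stack=$ <S> w <N> <H>  input=t u w w q u $  — expand <H> → t u <H> <N>
step 3: stack=$ <S> w <N> <N> <H> u t  input=t u w w q u $  — match t
step 4: stack=$ <S> w <N> <N> <H> u  input=u w w q u $  — match u
step 5: stack=$ <S> w <N> <N> <H>  input=w w q u $  — expand <H> → epsilon
step 6: stack=$ <S> w <N> <N>  input=w w q u $  — expand <N> → epsilon
step 7: stack=$ <S> w <N>  input=w w q u $  — expand <N> → epsilon
step 8: stack=$ <S> w  input=w w q u $  — match w
step 9: stack=$ <S>  input=w q u $  — expand <S> → <H> <N> w <S>
step 10: stack=$ <S> w <N> <H>  input=w q u $  — expand <H> → epsilon
step 11: stack=$ <S> w <N>  input=w q u $  — expand <N> → epsilon
step 12: stack=$ <S> w  input=w q u $  — match w
step 13: stack=$ <S>  input=q u $  — expand <S> → q u <N>
Stack after step 13: $ <N> u q (top = q).

q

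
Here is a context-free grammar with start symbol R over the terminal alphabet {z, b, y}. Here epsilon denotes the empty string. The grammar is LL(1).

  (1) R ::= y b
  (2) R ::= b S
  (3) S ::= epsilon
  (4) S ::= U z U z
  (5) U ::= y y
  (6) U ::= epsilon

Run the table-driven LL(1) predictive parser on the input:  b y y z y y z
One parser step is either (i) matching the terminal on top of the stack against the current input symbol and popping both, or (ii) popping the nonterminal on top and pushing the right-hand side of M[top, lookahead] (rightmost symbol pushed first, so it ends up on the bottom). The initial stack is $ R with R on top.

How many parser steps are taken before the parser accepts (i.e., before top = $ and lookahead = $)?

step 1: stack=$ R  input=b y y z y y z $  — expand R ::= b S
step 2: stack=$ S b  input=b y y z y y z $  — match b
step 3: stack=$ S  input=y y z y y z $  — expand S ::= U z U z
step 4: stack=$ z U z U  input=y y z y y z $  — expand U ::= y y
step 5: stack=$ z U z y y  input=y y z y y z $  — match y
step 6: stack=$ z U z y  input=y z y y z $  — match y
step 7: stack=$ z U z  input=z y y z $  — match z
step 8: stack=$ z U  input=y y z $  — expand U ::= y y
step 9: stack=$ z y y  input=y y z $  — match y
step 10: stack=$ z y  input=y z $  — match y
step 11: stack=$ z  input=z $  — match z
Accept reached after 11 steps.

11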